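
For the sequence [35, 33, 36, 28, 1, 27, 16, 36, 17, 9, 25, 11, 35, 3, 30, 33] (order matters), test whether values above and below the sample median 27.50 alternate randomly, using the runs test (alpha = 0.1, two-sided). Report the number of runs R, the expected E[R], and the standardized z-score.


Step 1: Compute median = 27.50; label A = above, B = below.
Labels in order: AAAABBBABBBBABAA  (n_A = 8, n_B = 8)
Step 2: Count runs R = 7.
Step 3: Under H0 (random ordering), E[R] = 2*n_A*n_B/(n_A+n_B) + 1 = 2*8*8/16 + 1 = 9.0000.
        Var[R] = 2*n_A*n_B*(2*n_A*n_B - n_A - n_B) / ((n_A+n_B)^2 * (n_A+n_B-1)) = 14336/3840 = 3.7333.
        SD[R] = 1.9322.
Step 4: Continuity-corrected z = (R + 0.5 - E[R]) / SD[R] = (7 + 0.5 - 9.0000) / 1.9322 = -0.7763.
Step 5: Two-sided p-value via normal approximation = 2*(1 - Phi(|z|)) = 0.437558.
Step 6: alpha = 0.1. fail to reject H0.

R = 7, z = -0.7763, p = 0.437558, fail to reject H0.


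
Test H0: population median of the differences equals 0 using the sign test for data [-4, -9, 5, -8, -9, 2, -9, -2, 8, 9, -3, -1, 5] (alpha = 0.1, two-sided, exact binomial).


Step 1: Discard zero differences. Original n = 13; n_eff = number of nonzero differences = 13.
Nonzero differences (with sign): -4, -9, +5, -8, -9, +2, -9, -2, +8, +9, -3, -1, +5
Step 2: Count signs: positive = 5, negative = 8.
Step 3: Under H0: P(positive) = 0.5, so the number of positives S ~ Bin(13, 0.5).
Step 4: Two-sided exact p-value = sum of Bin(13,0.5) probabilities at or below the observed probability = 0.581055.
Step 5: alpha = 0.1. fail to reject H0.

n_eff = 13, pos = 5, neg = 8, p = 0.581055, fail to reject H0.


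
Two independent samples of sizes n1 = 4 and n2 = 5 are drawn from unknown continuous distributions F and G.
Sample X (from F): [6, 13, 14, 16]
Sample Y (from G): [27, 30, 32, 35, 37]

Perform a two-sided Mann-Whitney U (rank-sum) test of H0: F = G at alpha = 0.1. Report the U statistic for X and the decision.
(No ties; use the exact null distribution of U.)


Step 1: Combine and sort all 9 observations; assign midranks.
sorted (value, group): (6,X), (13,X), (14,X), (16,X), (27,Y), (30,Y), (32,Y), (35,Y), (37,Y)
ranks: 6->1, 13->2, 14->3, 16->4, 27->5, 30->6, 32->7, 35->8, 37->9
Step 2: Rank sum for X: R1 = 1 + 2 + 3 + 4 = 10.
Step 3: U_X = R1 - n1(n1+1)/2 = 10 - 4*5/2 = 10 - 10 = 0.
       U_Y = n1*n2 - U_X = 20 - 0 = 20.
Step 4: No ties, so the exact null distribution of U (based on enumerating the C(9,4) = 126 equally likely rank assignments) gives the two-sided p-value.
Step 5: p-value = 0.015873; compare to alpha = 0.1. reject H0.

U_X = 0, p = 0.015873, reject H0 at alpha = 0.1.


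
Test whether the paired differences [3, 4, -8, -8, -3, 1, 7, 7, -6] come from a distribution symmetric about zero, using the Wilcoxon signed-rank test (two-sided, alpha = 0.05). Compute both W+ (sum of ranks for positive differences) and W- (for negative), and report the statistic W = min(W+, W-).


Step 1: Drop any zero differences (none here) and take |d_i|.
|d| = [3, 4, 8, 8, 3, 1, 7, 7, 6]
Step 2: Midrank |d_i| (ties get averaged ranks).
ranks: |3|->2.5, |4|->4, |8|->8.5, |8|->8.5, |3|->2.5, |1|->1, |7|->6.5, |7|->6.5, |6|->5
Step 3: Attach original signs; sum ranks with positive sign and with negative sign.
W+ = 2.5 + 4 + 1 + 6.5 + 6.5 = 20.5
W- = 8.5 + 8.5 + 2.5 + 5 = 24.5
(Check: W+ + W- = 45 should equal n(n+1)/2 = 45.)
Step 4: Test statistic W = min(W+, W-) = 20.5.
Step 5: Ties in |d|, so use the tie-corrected normal approximation.
        E[W] = n(n+1)/4 = 9*10/4 = 22.5.
        Tie groups: |d|=3 (t=2), |d|=7 (t=2), |d|=8 (t=2); sum(t^3 - t) = 18.
        Var[W] = n(n+1)(2n+1)/24 - sum(t^3-t)/48 = 1710/24 - 18/48 = 70.875.
        z = (W - E[W]) / sqrt(Var[W]) = (20.5 - 22.5) / 8.4187 = -0.2376.
        Two-sided p = 2*Phi(z) = 0.812218.
Step 6: alpha = 0.05. fail to reject H0.

W+ = 20.5, W- = 24.5, W = min = 20.5, p = 0.812218, fail to reject H0.


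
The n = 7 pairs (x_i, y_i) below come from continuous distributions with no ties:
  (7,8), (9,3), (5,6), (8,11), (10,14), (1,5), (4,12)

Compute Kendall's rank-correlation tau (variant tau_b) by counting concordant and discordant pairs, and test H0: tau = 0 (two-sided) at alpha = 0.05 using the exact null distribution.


Step 1: Enumerate the 21 unordered pairs (i,j) with i<j and classify each by sign(x_j-x_i) * sign(y_j-y_i).
  (1,2):dx=+2,dy=-5->D; (1,3):dx=-2,dy=-2->C; (1,4):dx=+1,dy=+3->C; (1,5):dx=+3,dy=+6->C
  (1,6):dx=-6,dy=-3->C; (1,7):dx=-3,dy=+4->D; (2,3):dx=-4,dy=+3->D; (2,4):dx=-1,dy=+8->D
  (2,5):dx=+1,dy=+11->C; (2,6):dx=-8,dy=+2->D; (2,7):dx=-5,dy=+9->D; (3,4):dx=+3,dy=+5->C
  (3,5):dx=+5,dy=+8->C; (3,6):dx=-4,dy=-1->C; (3,7):dx=-1,dy=+6->D; (4,5):dx=+2,dy=+3->C
  (4,6):dx=-7,dy=-6->C; (4,7):dx=-4,dy=+1->D; (5,6):dx=-9,dy=-9->C; (5,7):dx=-6,dy=-2->C
  (6,7):dx=+3,dy=+7->C
Step 2: C = 13, D = 8, total pairs = 21.
Step 3: tau = (C - D)/(n(n-1)/2) = (13 - 8)/21 = 0.238095.
Step 4: Exact two-sided p-value (enumerate n! = 5040 permutations of y under H0): p = 0.561905.
Step 5: alpha = 0.05. fail to reject H0.

tau_b = 0.2381 (C=13, D=8), p = 0.561905, fail to reject H0.


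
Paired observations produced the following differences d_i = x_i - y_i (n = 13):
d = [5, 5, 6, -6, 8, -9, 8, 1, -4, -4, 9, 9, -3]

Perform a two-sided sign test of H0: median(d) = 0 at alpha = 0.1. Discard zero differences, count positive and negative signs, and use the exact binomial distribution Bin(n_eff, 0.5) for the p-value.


Step 1: Discard zero differences. Original n = 13; n_eff = number of nonzero differences = 13.
Nonzero differences (with sign): +5, +5, +6, -6, +8, -9, +8, +1, -4, -4, +9, +9, -3
Step 2: Count signs: positive = 8, negative = 5.
Step 3: Under H0: P(positive) = 0.5, so the number of positives S ~ Bin(13, 0.5).
Step 4: Two-sided exact p-value = sum of Bin(13,0.5) probabilities at or below the observed probability = 0.581055.
Step 5: alpha = 0.1. fail to reject H0.

n_eff = 13, pos = 8, neg = 5, p = 0.581055, fail to reject H0.


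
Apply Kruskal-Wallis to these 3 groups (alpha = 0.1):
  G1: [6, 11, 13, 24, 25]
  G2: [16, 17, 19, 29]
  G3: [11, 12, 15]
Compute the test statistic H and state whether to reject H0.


Step 1: Combine all N = 12 observations and assign midranks.
sorted (value, group, rank): (6,G1,1), (11,G1,2.5), (11,G3,2.5), (12,G3,4), (13,G1,5), (15,G3,6), (16,G2,7), (17,G2,8), (19,G2,9), (24,G1,10), (25,G1,11), (29,G2,12)
Step 2: Sum ranks within each group.
R_1 = 29.5 (n_1 = 5)
R_2 = 36 (n_2 = 4)
R_3 = 12.5 (n_3 = 3)
Step 3: H = 12/(N(N+1)) * sum(R_i^2/n_i) - 3(N+1)
     = 12/(12*13) * (29.5^2/5 + 36^2/4 + 12.5^2/3) - 3*13
     = 0.076923 * 550.133 - 39
     = 3.317949.
Step 4: Ties present; correction factor C = 1 - 6/(12^3 - 12) = 0.996503. Corrected H = 3.317949 / 0.996503 = 3.329591.
Step 5: Under H0, H ~ chi^2(2); p-value = 0.189229.
Step 6: alpha = 0.1. fail to reject H0.

H = 3.3296, df = 2, p = 0.189229, fail to reject H0.


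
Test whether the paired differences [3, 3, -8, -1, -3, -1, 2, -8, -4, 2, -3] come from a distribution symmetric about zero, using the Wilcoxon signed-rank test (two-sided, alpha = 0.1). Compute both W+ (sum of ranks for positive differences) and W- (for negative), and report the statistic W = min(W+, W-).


Step 1: Drop any zero differences (none here) and take |d_i|.
|d| = [3, 3, 8, 1, 3, 1, 2, 8, 4, 2, 3]
Step 2: Midrank |d_i| (ties get averaged ranks).
ranks: |3|->6.5, |3|->6.5, |8|->10.5, |1|->1.5, |3|->6.5, |1|->1.5, |2|->3.5, |8|->10.5, |4|->9, |2|->3.5, |3|->6.5
Step 3: Attach original signs; sum ranks with positive sign and with negative sign.
W+ = 6.5 + 6.5 + 3.5 + 3.5 = 20
W- = 10.5 + 1.5 + 6.5 + 1.5 + 10.5 + 9 + 6.5 = 46
(Check: W+ + W- = 66 should equal n(n+1)/2 = 66.)
Step 4: Test statistic W = min(W+, W-) = 20.
Step 5: Ties in |d|, so use the tie-corrected normal approximation.
        E[W] = n(n+1)/4 = 11*12/4 = 33.
        Tie groups: |d|=1 (t=2), |d|=2 (t=2), |d|=3 (t=4), |d|=8 (t=2); sum(t^3 - t) = 78.
        Var[W] = n(n+1)(2n+1)/24 - sum(t^3-t)/48 = 3036/24 - 78/48 = 124.875.
        z = (W - E[W]) / sqrt(Var[W]) = (20 - 33) / 11.1747 = -1.1633.
        Two-sided p = 2*Phi(z) = 0.244693.
Step 6: alpha = 0.1. fail to reject H0.

W+ = 20, W- = 46, W = min = 20, p = 0.244693, fail to reject H0.


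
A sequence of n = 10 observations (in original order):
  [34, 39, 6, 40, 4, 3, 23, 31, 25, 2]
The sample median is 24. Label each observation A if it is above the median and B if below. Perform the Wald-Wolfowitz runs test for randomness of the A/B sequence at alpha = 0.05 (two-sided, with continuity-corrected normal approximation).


Step 1: Compute median = 24; label A = above, B = below.
Labels in order: AABABBBAAB  (n_A = 5, n_B = 5)
Step 2: Count runs R = 6.
Step 3: Under H0 (random ordering), E[R] = 2*n_A*n_B/(n_A+n_B) + 1 = 2*5*5/10 + 1 = 6.0000.
        Var[R] = 2*n_A*n_B*(2*n_A*n_B - n_A - n_B) / ((n_A+n_B)^2 * (n_A+n_B-1)) = 2000/900 = 2.2222.
        SD[R] = 1.4907.
Step 4: R = E[R], so z = 0 with no continuity correction.
Step 5: Two-sided p-value via normal approximation = 2*(1 - Phi(|z|)) = 1.000000.
Step 6: alpha = 0.05. fail to reject H0.

R = 6, z = 0.0000, p = 1.000000, fail to reject H0.


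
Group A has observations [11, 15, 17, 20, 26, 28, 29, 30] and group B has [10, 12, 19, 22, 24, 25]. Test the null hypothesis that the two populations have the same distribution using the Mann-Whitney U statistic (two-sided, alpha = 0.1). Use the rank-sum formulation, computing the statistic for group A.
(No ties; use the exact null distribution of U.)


Step 1: Combine and sort all 14 observations; assign midranks.
sorted (value, group): (10,Y), (11,X), (12,Y), (15,X), (17,X), (19,Y), (20,X), (22,Y), (24,Y), (25,Y), (26,X), (28,X), (29,X), (30,X)
ranks: 10->1, 11->2, 12->3, 15->4, 17->5, 19->6, 20->7, 22->8, 24->9, 25->10, 26->11, 28->12, 29->13, 30->14
Step 2: Rank sum for X: R1 = 2 + 4 + 5 + 7 + 11 + 12 + 13 + 14 = 68.
Step 3: U_X = R1 - n1(n1+1)/2 = 68 - 8*9/2 = 68 - 36 = 32.
       U_Y = n1*n2 - U_X = 48 - 32 = 16.
Step 4: No ties, so the exact null distribution of U (based on enumerating the C(14,8) = 3003 equally likely rank assignments) gives the two-sided p-value.
Step 5: p-value = 0.344988; compare to alpha = 0.1. fail to reject H0.

U_X = 32, p = 0.344988, fail to reject H0 at alpha = 0.1.


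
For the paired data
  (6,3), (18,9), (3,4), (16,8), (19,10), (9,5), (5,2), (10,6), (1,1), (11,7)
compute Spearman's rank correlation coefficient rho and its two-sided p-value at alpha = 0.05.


Step 1: Rank x and y separately (midranks; no ties here).
rank(x): 6->4, 18->9, 3->2, 16->8, 19->10, 9->5, 5->3, 10->6, 1->1, 11->7
rank(y): 3->3, 9->9, 4->4, 8->8, 10->10, 5->5, 2->2, 6->6, 1->1, 7->7
Step 2: d_i = R_x(i) - R_y(i); compute d_i^2.
  (4-3)^2=1, (9-9)^2=0, (2-4)^2=4, (8-8)^2=0, (10-10)^2=0, (5-5)^2=0, (3-2)^2=1, (6-6)^2=0, (1-1)^2=0, (7-7)^2=0
sum(d^2) = 6.
Step 3: rho = 1 - 6*6 / (10*(10^2 - 1)) = 1 - 36/990 = 0.963636.
Step 4: Under H0, t = rho * sqrt((n-2)/(1-rho^2)) = 10.1999 ~ t(8).
Step 5: Two-sided p-value from the t-distribution with 8 df = 0.000007.
Step 6: alpha = 0.05. reject H0.

rho = 0.9636, p = 0.000007, reject H0 at alpha = 0.05.


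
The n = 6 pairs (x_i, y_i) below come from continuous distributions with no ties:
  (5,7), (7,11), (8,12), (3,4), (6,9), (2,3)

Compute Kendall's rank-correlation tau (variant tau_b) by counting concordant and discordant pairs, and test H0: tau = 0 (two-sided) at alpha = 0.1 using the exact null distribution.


Step 1: Enumerate the 15 unordered pairs (i,j) with i<j and classify each by sign(x_j-x_i) * sign(y_j-y_i).
  (1,2):dx=+2,dy=+4->C; (1,3):dx=+3,dy=+5->C; (1,4):dx=-2,dy=-3->C; (1,5):dx=+1,dy=+2->C
  (1,6):dx=-3,dy=-4->C; (2,3):dx=+1,dy=+1->C; (2,4):dx=-4,dy=-7->C; (2,5):dx=-1,dy=-2->C
  (2,6):dx=-5,dy=-8->C; (3,4):dx=-5,dy=-8->C; (3,5):dx=-2,dy=-3->C; (3,6):dx=-6,dy=-9->C
  (4,5):dx=+3,dy=+5->C; (4,6):dx=-1,dy=-1->C; (5,6):dx=-4,dy=-6->C
Step 2: C = 15, D = 0, total pairs = 15.
Step 3: tau = (C - D)/(n(n-1)/2) = (15 - 0)/15 = 1.000000.
Step 4: Exact two-sided p-value (enumerate n! = 720 permutations of y under H0): p = 0.002778.
Step 5: alpha = 0.1. reject H0.

tau_b = 1.0000 (C=15, D=0), p = 0.002778, reject H0.


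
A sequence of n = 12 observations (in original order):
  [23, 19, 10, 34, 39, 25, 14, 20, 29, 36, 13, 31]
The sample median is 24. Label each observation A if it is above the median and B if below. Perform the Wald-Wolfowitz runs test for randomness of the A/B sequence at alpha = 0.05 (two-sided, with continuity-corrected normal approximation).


Step 1: Compute median = 24; label A = above, B = below.
Labels in order: BBBAAABBAABA  (n_A = 6, n_B = 6)
Step 2: Count runs R = 6.
Step 3: Under H0 (random ordering), E[R] = 2*n_A*n_B/(n_A+n_B) + 1 = 2*6*6/12 + 1 = 7.0000.
        Var[R] = 2*n_A*n_B*(2*n_A*n_B - n_A - n_B) / ((n_A+n_B)^2 * (n_A+n_B-1)) = 4320/1584 = 2.7273.
        SD[R] = 1.6514.
Step 4: Continuity-corrected z = (R + 0.5 - E[R]) / SD[R] = (6 + 0.5 - 7.0000) / 1.6514 = -0.3028.
Step 5: Two-sided p-value via normal approximation = 2*(1 - Phi(|z|)) = 0.762069.
Step 6: alpha = 0.05. fail to reject H0.

R = 6, z = -0.3028, p = 0.762069, fail to reject H0.


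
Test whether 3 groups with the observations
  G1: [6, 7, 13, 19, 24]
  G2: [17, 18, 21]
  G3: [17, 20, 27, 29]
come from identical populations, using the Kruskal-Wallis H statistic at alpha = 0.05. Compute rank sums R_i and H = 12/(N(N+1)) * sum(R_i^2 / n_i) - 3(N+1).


Step 1: Combine all N = 12 observations and assign midranks.
sorted (value, group, rank): (6,G1,1), (7,G1,2), (13,G1,3), (17,G2,4.5), (17,G3,4.5), (18,G2,6), (19,G1,7), (20,G3,8), (21,G2,9), (24,G1,10), (27,G3,11), (29,G3,12)
Step 2: Sum ranks within each group.
R_1 = 23 (n_1 = 5)
R_2 = 19.5 (n_2 = 3)
R_3 = 35.5 (n_3 = 4)
Step 3: H = 12/(N(N+1)) * sum(R_i^2/n_i) - 3(N+1)
     = 12/(12*13) * (23^2/5 + 19.5^2/3 + 35.5^2/4) - 3*13
     = 0.076923 * 547.612 - 39
     = 3.124038.
Step 4: Ties present; correction factor C = 1 - 6/(12^3 - 12) = 0.996503. Corrected H = 3.124038 / 0.996503 = 3.135000.
Step 5: Under H0, H ~ chi^2(2); p-value = 0.208566.
Step 6: alpha = 0.05. fail to reject H0.

H = 3.1350, df = 2, p = 0.208566, fail to reject H0.


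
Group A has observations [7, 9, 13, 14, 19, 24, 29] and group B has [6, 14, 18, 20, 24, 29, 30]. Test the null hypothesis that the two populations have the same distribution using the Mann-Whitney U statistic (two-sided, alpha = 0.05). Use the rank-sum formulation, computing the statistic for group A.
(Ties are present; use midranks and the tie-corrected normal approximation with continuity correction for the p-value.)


Step 1: Combine and sort all 14 observations; assign midranks.
sorted (value, group): (6,Y), (7,X), (9,X), (13,X), (14,X), (14,Y), (18,Y), (19,X), (20,Y), (24,X), (24,Y), (29,X), (29,Y), (30,Y)
ranks: 6->1, 7->2, 9->3, 13->4, 14->5.5, 14->5.5, 18->7, 19->8, 20->9, 24->10.5, 24->10.5, 29->12.5, 29->12.5, 30->14
Step 2: Rank sum for X: R1 = 2 + 3 + 4 + 5.5 + 8 + 10.5 + 12.5 = 45.5.
Step 3: U_X = R1 - n1(n1+1)/2 = 45.5 - 7*8/2 = 45.5 - 28 = 17.5.
       U_Y = n1*n2 - U_X = 49 - 17.5 = 31.5.
Step 4: Ties are present, so use the tie-corrected normal approximation (with continuity correction) for the p-value.
Step 5: p-value = 0.404681; compare to alpha = 0.05. fail to reject H0.

U_X = 17.5, p = 0.404681, fail to reject H0 at alpha = 0.05.


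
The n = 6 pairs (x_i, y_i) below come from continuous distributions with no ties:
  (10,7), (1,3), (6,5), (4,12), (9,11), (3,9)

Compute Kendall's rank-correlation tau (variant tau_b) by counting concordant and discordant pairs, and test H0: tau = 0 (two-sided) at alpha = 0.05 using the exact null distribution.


Step 1: Enumerate the 15 unordered pairs (i,j) with i<j and classify each by sign(x_j-x_i) * sign(y_j-y_i).
  (1,2):dx=-9,dy=-4->C; (1,3):dx=-4,dy=-2->C; (1,4):dx=-6,dy=+5->D; (1,5):dx=-1,dy=+4->D
  (1,6):dx=-7,dy=+2->D; (2,3):dx=+5,dy=+2->C; (2,4):dx=+3,dy=+9->C; (2,5):dx=+8,dy=+8->C
  (2,6):dx=+2,dy=+6->C; (3,4):dx=-2,dy=+7->D; (3,5):dx=+3,dy=+6->C; (3,6):dx=-3,dy=+4->D
  (4,5):dx=+5,dy=-1->D; (4,6):dx=-1,dy=-3->C; (5,6):dx=-6,dy=-2->C
Step 2: C = 9, D = 6, total pairs = 15.
Step 3: tau = (C - D)/(n(n-1)/2) = (9 - 6)/15 = 0.200000.
Step 4: Exact two-sided p-value (enumerate n! = 720 permutations of y under H0): p = 0.719444.
Step 5: alpha = 0.05. fail to reject H0.

tau_b = 0.2000 (C=9, D=6), p = 0.719444, fail to reject H0.


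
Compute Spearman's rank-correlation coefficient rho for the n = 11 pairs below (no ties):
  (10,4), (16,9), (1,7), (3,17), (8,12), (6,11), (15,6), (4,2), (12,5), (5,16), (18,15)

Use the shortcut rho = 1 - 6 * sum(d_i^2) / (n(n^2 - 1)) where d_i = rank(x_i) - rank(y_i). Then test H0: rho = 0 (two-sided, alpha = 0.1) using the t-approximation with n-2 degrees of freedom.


Step 1: Rank x and y separately (midranks; no ties here).
rank(x): 10->7, 16->10, 1->1, 3->2, 8->6, 6->5, 15->9, 4->3, 12->8, 5->4, 18->11
rank(y): 4->2, 9->6, 7->5, 17->11, 12->8, 11->7, 6->4, 2->1, 5->3, 16->10, 15->9
Step 2: d_i = R_x(i) - R_y(i); compute d_i^2.
  (7-2)^2=25, (10-6)^2=16, (1-5)^2=16, (2-11)^2=81, (6-8)^2=4, (5-7)^2=4, (9-4)^2=25, (3-1)^2=4, (8-3)^2=25, (4-10)^2=36, (11-9)^2=4
sum(d^2) = 240.
Step 3: rho = 1 - 6*240 / (11*(11^2 - 1)) = 1 - 1440/1320 = -0.090909.
Step 4: Under H0, t = rho * sqrt((n-2)/(1-rho^2)) = -0.2739 ~ t(9).
Step 5: Two-sided p-value from the t-distribution with 9 df = 0.790373.
Step 6: alpha = 0.1. fail to reject H0.

rho = -0.0909, p = 0.790373, fail to reject H0 at alpha = 0.1.


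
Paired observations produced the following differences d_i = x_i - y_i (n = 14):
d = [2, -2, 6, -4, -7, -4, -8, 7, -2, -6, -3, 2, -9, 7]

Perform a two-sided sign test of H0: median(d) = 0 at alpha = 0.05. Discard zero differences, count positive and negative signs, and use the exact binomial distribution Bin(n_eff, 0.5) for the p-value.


Step 1: Discard zero differences. Original n = 14; n_eff = number of nonzero differences = 14.
Nonzero differences (with sign): +2, -2, +6, -4, -7, -4, -8, +7, -2, -6, -3, +2, -9, +7
Step 2: Count signs: positive = 5, negative = 9.
Step 3: Under H0: P(positive) = 0.5, so the number of positives S ~ Bin(14, 0.5).
Step 4: Two-sided exact p-value = sum of Bin(14,0.5) probabilities at or below the observed probability = 0.423950.
Step 5: alpha = 0.05. fail to reject H0.

n_eff = 14, pos = 5, neg = 9, p = 0.423950, fail to reject H0.


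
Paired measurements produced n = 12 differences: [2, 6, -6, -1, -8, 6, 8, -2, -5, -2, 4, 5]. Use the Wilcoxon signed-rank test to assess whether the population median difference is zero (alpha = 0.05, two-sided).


Step 1: Drop any zero differences (none here) and take |d_i|.
|d| = [2, 6, 6, 1, 8, 6, 8, 2, 5, 2, 4, 5]
Step 2: Midrank |d_i| (ties get averaged ranks).
ranks: |2|->3, |6|->9, |6|->9, |1|->1, |8|->11.5, |6|->9, |8|->11.5, |2|->3, |5|->6.5, |2|->3, |4|->5, |5|->6.5
Step 3: Attach original signs; sum ranks with positive sign and with negative sign.
W+ = 3 + 9 + 9 + 11.5 + 5 + 6.5 = 44
W- = 9 + 1 + 11.5 + 3 + 6.5 + 3 = 34
(Check: W+ + W- = 78 should equal n(n+1)/2 = 78.)
Step 4: Test statistic W = min(W+, W-) = 34.
Step 5: Ties in |d|, so use the tie-corrected normal approximation.
        E[W] = n(n+1)/4 = 12*13/4 = 39.
        Tie groups: |d|=2 (t=3), |d|=5 (t=2), |d|=6 (t=3), |d|=8 (t=2); sum(t^3 - t) = 60.
        Var[W] = n(n+1)(2n+1)/24 - sum(t^3-t)/48 = 3900/24 - 60/48 = 161.25.
        z = (W - E[W]) / sqrt(Var[W]) = (34 - 39) / 12.6984 = -0.3937.
        Two-sided p = 2*Phi(z) = 0.693766.
Step 6: alpha = 0.05. fail to reject H0.

W+ = 44, W- = 34, W = min = 34, p = 0.693766, fail to reject H0.


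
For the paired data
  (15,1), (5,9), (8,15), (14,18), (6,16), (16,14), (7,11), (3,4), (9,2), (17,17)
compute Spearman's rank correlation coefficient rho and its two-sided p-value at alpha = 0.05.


Step 1: Rank x and y separately (midranks; no ties here).
rank(x): 15->8, 5->2, 8->5, 14->7, 6->3, 16->9, 7->4, 3->1, 9->6, 17->10
rank(y): 1->1, 9->4, 15->7, 18->10, 16->8, 14->6, 11->5, 4->3, 2->2, 17->9
Step 2: d_i = R_x(i) - R_y(i); compute d_i^2.
  (8-1)^2=49, (2-4)^2=4, (5-7)^2=4, (7-10)^2=9, (3-8)^2=25, (9-6)^2=9, (4-5)^2=1, (1-3)^2=4, (6-2)^2=16, (10-9)^2=1
sum(d^2) = 122.
Step 3: rho = 1 - 6*122 / (10*(10^2 - 1)) = 1 - 732/990 = 0.260606.
Step 4: Under H0, t = rho * sqrt((n-2)/(1-rho^2)) = 0.7635 ~ t(8).
Step 5: Two-sided p-value from the t-distribution with 8 df = 0.467089.
Step 6: alpha = 0.05. fail to reject H0.

rho = 0.2606, p = 0.467089, fail to reject H0 at alpha = 0.05.


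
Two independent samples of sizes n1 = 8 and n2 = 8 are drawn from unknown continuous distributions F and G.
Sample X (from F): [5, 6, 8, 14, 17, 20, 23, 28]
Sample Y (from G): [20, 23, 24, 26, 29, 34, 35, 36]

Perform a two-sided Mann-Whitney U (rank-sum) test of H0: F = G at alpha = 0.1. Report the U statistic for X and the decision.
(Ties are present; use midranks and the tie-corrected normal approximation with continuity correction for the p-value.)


Step 1: Combine and sort all 16 observations; assign midranks.
sorted (value, group): (5,X), (6,X), (8,X), (14,X), (17,X), (20,X), (20,Y), (23,X), (23,Y), (24,Y), (26,Y), (28,X), (29,Y), (34,Y), (35,Y), (36,Y)
ranks: 5->1, 6->2, 8->3, 14->4, 17->5, 20->6.5, 20->6.5, 23->8.5, 23->8.5, 24->10, 26->11, 28->12, 29->13, 34->14, 35->15, 36->16
Step 2: Rank sum for X: R1 = 1 + 2 + 3 + 4 + 5 + 6.5 + 8.5 + 12 = 42.
Step 3: U_X = R1 - n1(n1+1)/2 = 42 - 8*9/2 = 42 - 36 = 6.
       U_Y = n1*n2 - U_X = 64 - 6 = 58.
Step 4: Ties are present, so use the tie-corrected normal approximation (with continuity correction) for the p-value.
Step 5: p-value = 0.007319; compare to alpha = 0.1. reject H0.

U_X = 6, p = 0.007319, reject H0 at alpha = 0.1.


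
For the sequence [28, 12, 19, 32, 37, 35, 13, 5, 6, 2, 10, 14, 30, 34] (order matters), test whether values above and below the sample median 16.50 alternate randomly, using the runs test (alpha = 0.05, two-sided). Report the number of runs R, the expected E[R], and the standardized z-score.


Step 1: Compute median = 16.50; label A = above, B = below.
Labels in order: ABAAAABBBBBBAA  (n_A = 7, n_B = 7)
Step 2: Count runs R = 5.
Step 3: Under H0 (random ordering), E[R] = 2*n_A*n_B/(n_A+n_B) + 1 = 2*7*7/14 + 1 = 8.0000.
        Var[R] = 2*n_A*n_B*(2*n_A*n_B - n_A - n_B) / ((n_A+n_B)^2 * (n_A+n_B-1)) = 8232/2548 = 3.2308.
        SD[R] = 1.7974.
Step 4: Continuity-corrected z = (R + 0.5 - E[R]) / SD[R] = (5 + 0.5 - 8.0000) / 1.7974 = -1.3909.
Step 5: Two-sided p-value via normal approximation = 2*(1 - Phi(|z|)) = 0.164264.
Step 6: alpha = 0.05. fail to reject H0.

R = 5, z = -1.3909, p = 0.164264, fail to reject H0.


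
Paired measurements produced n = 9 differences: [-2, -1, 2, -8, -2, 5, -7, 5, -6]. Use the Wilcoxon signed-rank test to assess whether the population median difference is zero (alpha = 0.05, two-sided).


Step 1: Drop any zero differences (none here) and take |d_i|.
|d| = [2, 1, 2, 8, 2, 5, 7, 5, 6]
Step 2: Midrank |d_i| (ties get averaged ranks).
ranks: |2|->3, |1|->1, |2|->3, |8|->9, |2|->3, |5|->5.5, |7|->8, |5|->5.5, |6|->7
Step 3: Attach original signs; sum ranks with positive sign and with negative sign.
W+ = 3 + 5.5 + 5.5 = 14
W- = 3 + 1 + 9 + 3 + 8 + 7 = 31
(Check: W+ + W- = 45 should equal n(n+1)/2 = 45.)
Step 4: Test statistic W = min(W+, W-) = 14.
Step 5: Ties in |d|, so use the tie-corrected normal approximation.
        E[W] = n(n+1)/4 = 9*10/4 = 22.5.
        Tie groups: |d|=2 (t=3), |d|=5 (t=2); sum(t^3 - t) = 30.
        Var[W] = n(n+1)(2n+1)/24 - sum(t^3-t)/48 = 1710/24 - 30/48 = 70.625.
        z = (W - E[W]) / sqrt(Var[W]) = (14 - 22.5) / 8.4039 = -1.0114.
        Two-sided p = 2*Phi(z) = 0.311806.
Step 6: alpha = 0.05. fail to reject H0.

W+ = 14, W- = 31, W = min = 14, p = 0.311806, fail to reject H0.


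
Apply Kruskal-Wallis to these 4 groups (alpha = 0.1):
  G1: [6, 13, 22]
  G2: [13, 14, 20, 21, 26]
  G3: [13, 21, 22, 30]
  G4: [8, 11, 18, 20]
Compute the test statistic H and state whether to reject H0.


Step 1: Combine all N = 16 observations and assign midranks.
sorted (value, group, rank): (6,G1,1), (8,G4,2), (11,G4,3), (13,G1,5), (13,G2,5), (13,G3,5), (14,G2,7), (18,G4,8), (20,G2,9.5), (20,G4,9.5), (21,G2,11.5), (21,G3,11.5), (22,G1,13.5), (22,G3,13.5), (26,G2,15), (30,G3,16)
Step 2: Sum ranks within each group.
R_1 = 19.5 (n_1 = 3)
R_2 = 48 (n_2 = 5)
R_3 = 46 (n_3 = 4)
R_4 = 22.5 (n_4 = 4)
Step 3: H = 12/(N(N+1)) * sum(R_i^2/n_i) - 3(N+1)
     = 12/(16*17) * (19.5^2/3 + 48^2/5 + 46^2/4 + 22.5^2/4) - 3*17
     = 0.044118 * 1243.11 - 51
     = 3.843199.
Step 4: Ties present; correction factor C = 1 - 42/(16^3 - 16) = 0.989706. Corrected H = 3.843199 / 0.989706 = 3.883172.
Step 5: Under H0, H ~ chi^2(3); p-value = 0.274359.
Step 6: alpha = 0.1. fail to reject H0.

H = 3.8832, df = 3, p = 0.274359, fail to reject H0.


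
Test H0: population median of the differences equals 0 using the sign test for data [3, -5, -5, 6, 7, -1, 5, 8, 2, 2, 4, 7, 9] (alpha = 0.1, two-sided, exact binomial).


Step 1: Discard zero differences. Original n = 13; n_eff = number of nonzero differences = 13.
Nonzero differences (with sign): +3, -5, -5, +6, +7, -1, +5, +8, +2, +2, +4, +7, +9
Step 2: Count signs: positive = 10, negative = 3.
Step 3: Under H0: P(positive) = 0.5, so the number of positives S ~ Bin(13, 0.5).
Step 4: Two-sided exact p-value = sum of Bin(13,0.5) probabilities at or below the observed probability = 0.092285.
Step 5: alpha = 0.1. reject H0.

n_eff = 13, pos = 10, neg = 3, p = 0.092285, reject H0.


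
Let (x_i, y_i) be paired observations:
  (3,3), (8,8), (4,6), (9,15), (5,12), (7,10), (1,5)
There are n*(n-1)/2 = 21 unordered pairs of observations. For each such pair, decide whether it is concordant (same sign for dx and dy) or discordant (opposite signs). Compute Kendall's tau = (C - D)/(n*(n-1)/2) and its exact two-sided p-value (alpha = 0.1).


Step 1: Enumerate the 21 unordered pairs (i,j) with i<j and classify each by sign(x_j-x_i) * sign(y_j-y_i).
  (1,2):dx=+5,dy=+5->C; (1,3):dx=+1,dy=+3->C; (1,4):dx=+6,dy=+12->C; (1,5):dx=+2,dy=+9->C
  (1,6):dx=+4,dy=+7->C; (1,7):dx=-2,dy=+2->D; (2,3):dx=-4,dy=-2->C; (2,4):dx=+1,dy=+7->C
  (2,5):dx=-3,dy=+4->D; (2,6):dx=-1,dy=+2->D; (2,7):dx=-7,dy=-3->C; (3,4):dx=+5,dy=+9->C
  (3,5):dx=+1,dy=+6->C; (3,6):dx=+3,dy=+4->C; (3,7):dx=-3,dy=-1->C; (4,5):dx=-4,dy=-3->C
  (4,6):dx=-2,dy=-5->C; (4,7):dx=-8,dy=-10->C; (5,6):dx=+2,dy=-2->D; (5,7):dx=-4,dy=-7->C
  (6,7):dx=-6,dy=-5->C
Step 2: C = 17, D = 4, total pairs = 21.
Step 3: tau = (C - D)/(n(n-1)/2) = (17 - 4)/21 = 0.619048.
Step 4: Exact two-sided p-value (enumerate n! = 5040 permutations of y under H0): p = 0.069048.
Step 5: alpha = 0.1. reject H0.

tau_b = 0.6190 (C=17, D=4), p = 0.069048, reject H0.


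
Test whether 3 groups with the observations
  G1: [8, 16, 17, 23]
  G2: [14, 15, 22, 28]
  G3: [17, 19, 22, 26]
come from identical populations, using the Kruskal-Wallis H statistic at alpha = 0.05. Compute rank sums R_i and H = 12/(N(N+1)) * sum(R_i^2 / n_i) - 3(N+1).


Step 1: Combine all N = 12 observations and assign midranks.
sorted (value, group, rank): (8,G1,1), (14,G2,2), (15,G2,3), (16,G1,4), (17,G1,5.5), (17,G3,5.5), (19,G3,7), (22,G2,8.5), (22,G3,8.5), (23,G1,10), (26,G3,11), (28,G2,12)
Step 2: Sum ranks within each group.
R_1 = 20.5 (n_1 = 4)
R_2 = 25.5 (n_2 = 4)
R_3 = 32 (n_3 = 4)
Step 3: H = 12/(N(N+1)) * sum(R_i^2/n_i) - 3(N+1)
     = 12/(12*13) * (20.5^2/4 + 25.5^2/4 + 32^2/4) - 3*13
     = 0.076923 * 523.625 - 39
     = 1.278846.
Step 4: Ties present; correction factor C = 1 - 12/(12^3 - 12) = 0.993007. Corrected H = 1.278846 / 0.993007 = 1.287852.
Step 5: Under H0, H ~ chi^2(2); p-value = 0.525226.
Step 6: alpha = 0.05. fail to reject H0.

H = 1.2879, df = 2, p = 0.525226, fail to reject H0.


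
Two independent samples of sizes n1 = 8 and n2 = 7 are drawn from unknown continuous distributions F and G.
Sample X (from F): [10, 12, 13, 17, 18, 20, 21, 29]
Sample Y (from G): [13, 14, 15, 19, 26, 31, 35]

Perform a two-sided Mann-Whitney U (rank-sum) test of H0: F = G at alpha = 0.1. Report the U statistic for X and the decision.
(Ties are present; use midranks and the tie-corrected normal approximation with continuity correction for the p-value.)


Step 1: Combine and sort all 15 observations; assign midranks.
sorted (value, group): (10,X), (12,X), (13,X), (13,Y), (14,Y), (15,Y), (17,X), (18,X), (19,Y), (20,X), (21,X), (26,Y), (29,X), (31,Y), (35,Y)
ranks: 10->1, 12->2, 13->3.5, 13->3.5, 14->5, 15->6, 17->7, 18->8, 19->9, 20->10, 21->11, 26->12, 29->13, 31->14, 35->15
Step 2: Rank sum for X: R1 = 1 + 2 + 3.5 + 7 + 8 + 10 + 11 + 13 = 55.5.
Step 3: U_X = R1 - n1(n1+1)/2 = 55.5 - 8*9/2 = 55.5 - 36 = 19.5.
       U_Y = n1*n2 - U_X = 56 - 19.5 = 36.5.
Step 4: Ties are present, so use the tie-corrected normal approximation (with continuity correction) for the p-value.
Step 5: p-value = 0.354109; compare to alpha = 0.1. fail to reject H0.

U_X = 19.5, p = 0.354109, fail to reject H0 at alpha = 0.1.


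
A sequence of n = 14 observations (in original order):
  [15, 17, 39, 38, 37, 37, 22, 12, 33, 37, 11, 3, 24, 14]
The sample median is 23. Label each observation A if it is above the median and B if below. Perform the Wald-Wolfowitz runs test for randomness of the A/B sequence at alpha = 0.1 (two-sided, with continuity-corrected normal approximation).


Step 1: Compute median = 23; label A = above, B = below.
Labels in order: BBAAAABBAABBAB  (n_A = 7, n_B = 7)
Step 2: Count runs R = 7.
Step 3: Under H0 (random ordering), E[R] = 2*n_A*n_B/(n_A+n_B) + 1 = 2*7*7/14 + 1 = 8.0000.
        Var[R] = 2*n_A*n_B*(2*n_A*n_B - n_A - n_B) / ((n_A+n_B)^2 * (n_A+n_B-1)) = 8232/2548 = 3.2308.
        SD[R] = 1.7974.
Step 4: Continuity-corrected z = (R + 0.5 - E[R]) / SD[R] = (7 + 0.5 - 8.0000) / 1.7974 = -0.2782.
Step 5: Two-sided p-value via normal approximation = 2*(1 - Phi(|z|)) = 0.780879.
Step 6: alpha = 0.1. fail to reject H0.

R = 7, z = -0.2782, p = 0.780879, fail to reject H0.


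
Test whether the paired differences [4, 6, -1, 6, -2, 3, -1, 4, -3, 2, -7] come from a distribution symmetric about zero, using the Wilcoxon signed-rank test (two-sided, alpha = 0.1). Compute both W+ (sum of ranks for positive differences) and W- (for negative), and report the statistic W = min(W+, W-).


Step 1: Drop any zero differences (none here) and take |d_i|.
|d| = [4, 6, 1, 6, 2, 3, 1, 4, 3, 2, 7]
Step 2: Midrank |d_i| (ties get averaged ranks).
ranks: |4|->7.5, |6|->9.5, |1|->1.5, |6|->9.5, |2|->3.5, |3|->5.5, |1|->1.5, |4|->7.5, |3|->5.5, |2|->3.5, |7|->11
Step 3: Attach original signs; sum ranks with positive sign and with negative sign.
W+ = 7.5 + 9.5 + 9.5 + 5.5 + 7.5 + 3.5 = 43
W- = 1.5 + 3.5 + 1.5 + 5.5 + 11 = 23
(Check: W+ + W- = 66 should equal n(n+1)/2 = 66.)
Step 4: Test statistic W = min(W+, W-) = 23.
Step 5: Ties in |d|, so use the tie-corrected normal approximation.
        E[W] = n(n+1)/4 = 11*12/4 = 33.
        Tie groups: |d|=1 (t=2), |d|=2 (t=2), |d|=3 (t=2), |d|=4 (t=2), |d|=6 (t=2); sum(t^3 - t) = 30.
        Var[W] = n(n+1)(2n+1)/24 - sum(t^3-t)/48 = 3036/24 - 30/48 = 125.875.
        z = (W - E[W]) / sqrt(Var[W]) = (23 - 33) / 11.2194 = -0.8913.
        Two-sided p = 2*Phi(z) = 0.372761.
Step 6: alpha = 0.1. fail to reject H0.

W+ = 43, W- = 23, W = min = 23, p = 0.372761, fail to reject H0.


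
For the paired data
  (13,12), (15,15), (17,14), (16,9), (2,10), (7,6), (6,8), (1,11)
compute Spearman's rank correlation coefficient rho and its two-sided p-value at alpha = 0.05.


Step 1: Rank x and y separately (midranks; no ties here).
rank(x): 13->5, 15->6, 17->8, 16->7, 2->2, 7->4, 6->3, 1->1
rank(y): 12->6, 15->8, 14->7, 9->3, 10->4, 6->1, 8->2, 11->5
Step 2: d_i = R_x(i) - R_y(i); compute d_i^2.
  (5-6)^2=1, (6-8)^2=4, (8-7)^2=1, (7-3)^2=16, (2-4)^2=4, (4-1)^2=9, (3-2)^2=1, (1-5)^2=16
sum(d^2) = 52.
Step 3: rho = 1 - 6*52 / (8*(8^2 - 1)) = 1 - 312/504 = 0.380952.
Step 4: Under H0, t = rho * sqrt((n-2)/(1-rho^2)) = 1.0092 ~ t(6).
Step 5: Two-sided p-value from the t-distribution with 6 df = 0.351813.
Step 6: alpha = 0.05. fail to reject H0.

rho = 0.3810, p = 0.351813, fail to reject H0 at alpha = 0.05.


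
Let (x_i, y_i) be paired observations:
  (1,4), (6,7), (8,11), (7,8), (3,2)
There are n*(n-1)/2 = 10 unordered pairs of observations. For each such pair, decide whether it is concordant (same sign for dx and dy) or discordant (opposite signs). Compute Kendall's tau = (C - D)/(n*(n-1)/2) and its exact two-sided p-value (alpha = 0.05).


Step 1: Enumerate the 10 unordered pairs (i,j) with i<j and classify each by sign(x_j-x_i) * sign(y_j-y_i).
  (1,2):dx=+5,dy=+3->C; (1,3):dx=+7,dy=+7->C; (1,4):dx=+6,dy=+4->C; (1,5):dx=+2,dy=-2->D
  (2,3):dx=+2,dy=+4->C; (2,4):dx=+1,dy=+1->C; (2,5):dx=-3,dy=-5->C; (3,4):dx=-1,dy=-3->C
  (3,5):dx=-5,dy=-9->C; (4,5):dx=-4,dy=-6->C
Step 2: C = 9, D = 1, total pairs = 10.
Step 3: tau = (C - D)/(n(n-1)/2) = (9 - 1)/10 = 0.800000.
Step 4: Exact two-sided p-value (enumerate n! = 120 permutations of y under H0): p = 0.083333.
Step 5: alpha = 0.05. fail to reject H0.

tau_b = 0.8000 (C=9, D=1), p = 0.083333, fail to reject H0.


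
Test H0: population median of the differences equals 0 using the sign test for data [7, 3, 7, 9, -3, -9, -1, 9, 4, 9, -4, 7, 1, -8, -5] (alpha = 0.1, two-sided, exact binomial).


Step 1: Discard zero differences. Original n = 15; n_eff = number of nonzero differences = 15.
Nonzero differences (with sign): +7, +3, +7, +9, -3, -9, -1, +9, +4, +9, -4, +7, +1, -8, -5
Step 2: Count signs: positive = 9, negative = 6.
Step 3: Under H0: P(positive) = 0.5, so the number of positives S ~ Bin(15, 0.5).
Step 4: Two-sided exact p-value = sum of Bin(15,0.5) probabilities at or below the observed probability = 0.607239.
Step 5: alpha = 0.1. fail to reject H0.

n_eff = 15, pos = 9, neg = 6, p = 0.607239, fail to reject H0.


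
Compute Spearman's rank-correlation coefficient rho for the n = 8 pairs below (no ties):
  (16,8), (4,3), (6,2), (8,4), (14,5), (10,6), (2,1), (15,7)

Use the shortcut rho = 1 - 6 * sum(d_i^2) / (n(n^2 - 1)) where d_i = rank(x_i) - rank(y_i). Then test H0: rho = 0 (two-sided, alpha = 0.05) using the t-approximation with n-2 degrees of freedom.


Step 1: Rank x and y separately (midranks; no ties here).
rank(x): 16->8, 4->2, 6->3, 8->4, 14->6, 10->5, 2->1, 15->7
rank(y): 8->8, 3->3, 2->2, 4->4, 5->5, 6->6, 1->1, 7->7
Step 2: d_i = R_x(i) - R_y(i); compute d_i^2.
  (8-8)^2=0, (2-3)^2=1, (3-2)^2=1, (4-4)^2=0, (6-5)^2=1, (5-6)^2=1, (1-1)^2=0, (7-7)^2=0
sum(d^2) = 4.
Step 3: rho = 1 - 6*4 / (8*(8^2 - 1)) = 1 - 24/504 = 0.952381.
Step 4: Under H0, t = rho * sqrt((n-2)/(1-rho^2)) = 7.6509 ~ t(6).
Step 5: Two-sided p-value from the t-distribution with 6 df = 0.000260.
Step 6: alpha = 0.05. reject H0.

rho = 0.9524, p = 0.000260, reject H0 at alpha = 0.05.


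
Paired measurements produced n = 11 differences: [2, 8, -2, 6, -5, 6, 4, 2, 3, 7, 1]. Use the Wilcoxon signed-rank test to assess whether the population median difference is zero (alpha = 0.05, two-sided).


Step 1: Drop any zero differences (none here) and take |d_i|.
|d| = [2, 8, 2, 6, 5, 6, 4, 2, 3, 7, 1]
Step 2: Midrank |d_i| (ties get averaged ranks).
ranks: |2|->3, |8|->11, |2|->3, |6|->8.5, |5|->7, |6|->8.5, |4|->6, |2|->3, |3|->5, |7|->10, |1|->1
Step 3: Attach original signs; sum ranks with positive sign and with negative sign.
W+ = 3 + 11 + 8.5 + 8.5 + 6 + 3 + 5 + 10 + 1 = 56
W- = 3 + 7 = 10
(Check: W+ + W- = 66 should equal n(n+1)/2 = 66.)
Step 4: Test statistic W = min(W+, W-) = 10.
Step 5: Ties in |d|, so use the tie-corrected normal approximation.
        E[W] = n(n+1)/4 = 11*12/4 = 33.
        Tie groups: |d|=2 (t=3), |d|=6 (t=2); sum(t^3 - t) = 30.
        Var[W] = n(n+1)(2n+1)/24 - sum(t^3-t)/48 = 3036/24 - 30/48 = 125.875.
        z = (W - E[W]) / sqrt(Var[W]) = (10 - 33) / 11.2194 = -2.0500.
        Two-sided p = 2*Phi(z) = 0.040362.
Step 6: alpha = 0.05. reject H0.

W+ = 56, W- = 10, W = min = 10, p = 0.040362, reject H0.


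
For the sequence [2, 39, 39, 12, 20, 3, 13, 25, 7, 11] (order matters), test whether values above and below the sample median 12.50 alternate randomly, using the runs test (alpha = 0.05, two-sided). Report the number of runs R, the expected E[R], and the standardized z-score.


Step 1: Compute median = 12.50; label A = above, B = below.
Labels in order: BAABABAABB  (n_A = 5, n_B = 5)
Step 2: Count runs R = 7.
Step 3: Under H0 (random ordering), E[R] = 2*n_A*n_B/(n_A+n_B) + 1 = 2*5*5/10 + 1 = 6.0000.
        Var[R] = 2*n_A*n_B*(2*n_A*n_B - n_A - n_B) / ((n_A+n_B)^2 * (n_A+n_B-1)) = 2000/900 = 2.2222.
        SD[R] = 1.4907.
Step 4: Continuity-corrected z = (R - 0.5 - E[R]) / SD[R] = (7 - 0.5 - 6.0000) / 1.4907 = 0.3354.
Step 5: Two-sided p-value via normal approximation = 2*(1 - Phi(|z|)) = 0.737316.
Step 6: alpha = 0.05. fail to reject H0.

R = 7, z = 0.3354, p = 0.737316, fail to reject H0.


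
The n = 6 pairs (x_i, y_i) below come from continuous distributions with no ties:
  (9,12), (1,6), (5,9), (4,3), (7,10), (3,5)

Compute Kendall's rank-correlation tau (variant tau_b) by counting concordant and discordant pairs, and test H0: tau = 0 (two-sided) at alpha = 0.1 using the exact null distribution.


Step 1: Enumerate the 15 unordered pairs (i,j) with i<j and classify each by sign(x_j-x_i) * sign(y_j-y_i).
  (1,2):dx=-8,dy=-6->C; (1,3):dx=-4,dy=-3->C; (1,4):dx=-5,dy=-9->C; (1,5):dx=-2,dy=-2->C
  (1,6):dx=-6,dy=-7->C; (2,3):dx=+4,dy=+3->C; (2,4):dx=+3,dy=-3->D; (2,5):dx=+6,dy=+4->C
  (2,6):dx=+2,dy=-1->D; (3,4):dx=-1,dy=-6->C; (3,5):dx=+2,dy=+1->C; (3,6):dx=-2,dy=-4->C
  (4,5):dx=+3,dy=+7->C; (4,6):dx=-1,dy=+2->D; (5,6):dx=-4,dy=-5->C
Step 2: C = 12, D = 3, total pairs = 15.
Step 3: tau = (C - D)/(n(n-1)/2) = (12 - 3)/15 = 0.600000.
Step 4: Exact two-sided p-value (enumerate n! = 720 permutations of y under H0): p = 0.136111.
Step 5: alpha = 0.1. fail to reject H0.

tau_b = 0.6000 (C=12, D=3), p = 0.136111, fail to reject H0.


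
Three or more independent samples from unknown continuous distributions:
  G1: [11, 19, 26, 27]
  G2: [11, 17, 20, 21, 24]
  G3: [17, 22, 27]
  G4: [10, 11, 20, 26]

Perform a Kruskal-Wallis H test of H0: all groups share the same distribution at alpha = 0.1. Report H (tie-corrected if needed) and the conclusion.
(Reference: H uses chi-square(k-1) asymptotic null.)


Step 1: Combine all N = 16 observations and assign midranks.
sorted (value, group, rank): (10,G4,1), (11,G1,3), (11,G2,3), (11,G4,3), (17,G2,5.5), (17,G3,5.5), (19,G1,7), (20,G2,8.5), (20,G4,8.5), (21,G2,10), (22,G3,11), (24,G2,12), (26,G1,13.5), (26,G4,13.5), (27,G1,15.5), (27,G3,15.5)
Step 2: Sum ranks within each group.
R_1 = 39 (n_1 = 4)
R_2 = 39 (n_2 = 5)
R_3 = 32 (n_3 = 3)
R_4 = 26 (n_4 = 4)
Step 3: H = 12/(N(N+1)) * sum(R_i^2/n_i) - 3(N+1)
     = 12/(16*17) * (39^2/4 + 39^2/5 + 32^2/3 + 26^2/4) - 3*17
     = 0.044118 * 1194.78 - 51
     = 1.711029.
Step 4: Ties present; correction factor C = 1 - 48/(16^3 - 16) = 0.988235. Corrected H = 1.711029 / 0.988235 = 1.731399.
Step 5: Under H0, H ~ chi^2(3); p-value = 0.629976.
Step 6: alpha = 0.1. fail to reject H0.

H = 1.7314, df = 3, p = 0.629976, fail to reject H0.


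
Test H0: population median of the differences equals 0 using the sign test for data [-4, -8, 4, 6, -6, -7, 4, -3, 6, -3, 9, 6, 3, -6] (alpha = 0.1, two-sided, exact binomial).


Step 1: Discard zero differences. Original n = 14; n_eff = number of nonzero differences = 14.
Nonzero differences (with sign): -4, -8, +4, +6, -6, -7, +4, -3, +6, -3, +9, +6, +3, -6
Step 2: Count signs: positive = 7, negative = 7.
Step 3: Under H0: P(positive) = 0.5, so the number of positives S ~ Bin(14, 0.5).
Step 4: Two-sided exact p-value = sum of Bin(14,0.5) probabilities at or below the observed probability = 1.000000.
Step 5: alpha = 0.1. fail to reject H0.

n_eff = 14, pos = 7, neg = 7, p = 1.000000, fail to reject H0.


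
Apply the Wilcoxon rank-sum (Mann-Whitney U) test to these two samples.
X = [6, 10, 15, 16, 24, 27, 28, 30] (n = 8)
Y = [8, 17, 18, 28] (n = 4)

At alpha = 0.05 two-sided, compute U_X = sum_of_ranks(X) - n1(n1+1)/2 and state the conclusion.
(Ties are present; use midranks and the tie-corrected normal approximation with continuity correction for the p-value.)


Step 1: Combine and sort all 12 observations; assign midranks.
sorted (value, group): (6,X), (8,Y), (10,X), (15,X), (16,X), (17,Y), (18,Y), (24,X), (27,X), (28,X), (28,Y), (30,X)
ranks: 6->1, 8->2, 10->3, 15->4, 16->5, 17->6, 18->7, 24->8, 27->9, 28->10.5, 28->10.5, 30->12
Step 2: Rank sum for X: R1 = 1 + 3 + 4 + 5 + 8 + 9 + 10.5 + 12 = 52.5.
Step 3: U_X = R1 - n1(n1+1)/2 = 52.5 - 8*9/2 = 52.5 - 36 = 16.5.
       U_Y = n1*n2 - U_X = 32 - 16.5 = 15.5.
Step 4: Ties are present, so use the tie-corrected normal approximation (with continuity correction) for the p-value.
Step 5: p-value = 1.000000; compare to alpha = 0.05. fail to reject H0.

U_X = 16.5, p = 1.000000, fail to reject H0 at alpha = 0.05.
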